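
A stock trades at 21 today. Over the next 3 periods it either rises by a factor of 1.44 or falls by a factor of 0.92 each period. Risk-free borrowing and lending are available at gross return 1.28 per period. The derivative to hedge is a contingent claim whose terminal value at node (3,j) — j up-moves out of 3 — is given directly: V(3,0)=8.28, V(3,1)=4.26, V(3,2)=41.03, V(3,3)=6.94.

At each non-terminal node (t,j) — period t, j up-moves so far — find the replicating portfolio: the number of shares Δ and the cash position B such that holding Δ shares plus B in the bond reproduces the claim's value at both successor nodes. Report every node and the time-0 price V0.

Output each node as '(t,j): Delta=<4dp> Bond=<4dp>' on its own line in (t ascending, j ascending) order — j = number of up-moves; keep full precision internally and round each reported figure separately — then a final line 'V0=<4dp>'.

Under the risk-neutral measure, an up-move has probability p* = (R−d)/(u−d) = 0.6923 and values discount at R = 1.28.
Terminal values V(3,·): V(3,0)=8.2800, V(3,1)=4.2600, V(3,2)=41.0300, V(3,3)=6.9400
  t=2,j=0: stock 17.7744 → up 25.5951 (V=4.2600), down 16.3524 (V=8.2800). Price 4.2945; hedge Δ=-0.4349, bond B=12.0252.
  t=2,j=1: stock 27.8208 → up 40.0620 (V=41.0300), down 25.5951 (V=4.2600). Price 23.2157; hedge Δ=2.5417, bond B=-47.4958.
  t=2,j=2: stock 43.5456 → up 62.7057 (V=6.9400), down 40.0620 (V=41.0300). Price 13.6166; hedge Δ=-1.5055, bond B=79.1743.
  t=1,j=0: stock 19.3200 → up 27.8208 (V=23.2157), down 17.7744 (V=4.2945). Price 13.5889; hedge Δ=1.8834, bond B=-22.7981.
  t=1,j=1: stock 30.2400 → up 43.5456 (V=13.6166), down 27.8208 (V=23.2157). Price 12.9454; hedge Δ=-0.6104, bond B=31.4054.
  t=0,j=0: stock 21.0000 → up 30.2400 (V=12.9454), down 19.3200 (V=13.5889). Price 10.2683; hedge Δ=-0.0589, bond B=11.5058.
Self-financing check: at every node Δ·S+B equals the discounted successor values.

(0,0): Delta=-0.0589 Bond=11.5058
(1,0): Delta=1.8834 Bond=-22.7981
(1,1): Delta=-0.6104 Bond=31.4054
(2,0): Delta=-0.4349 Bond=12.0252
(2,1): Delta=2.5417 Bond=-47.4958
(2,2): Delta=-1.5055 Bond=79.1743
V0=10.2683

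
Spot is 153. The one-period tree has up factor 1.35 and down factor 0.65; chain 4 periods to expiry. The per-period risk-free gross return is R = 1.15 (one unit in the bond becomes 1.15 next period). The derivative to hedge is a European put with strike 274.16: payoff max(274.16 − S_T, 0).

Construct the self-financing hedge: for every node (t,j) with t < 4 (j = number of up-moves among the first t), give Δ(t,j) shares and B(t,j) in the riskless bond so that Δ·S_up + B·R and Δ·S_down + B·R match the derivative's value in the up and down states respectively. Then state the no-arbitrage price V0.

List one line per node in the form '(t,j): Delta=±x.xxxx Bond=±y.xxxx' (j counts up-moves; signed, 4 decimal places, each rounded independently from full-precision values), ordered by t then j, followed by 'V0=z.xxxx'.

(0,0): Delta=-0.4764 Bond=111.4713
(1,0): Delta=-1.0000 Bond=180.2647
(1,1): Delta=-0.3756 Bond=107.3629
(2,0): Delta=-1.0000 Bond=207.3043
(2,1): Delta=-1.0000 Bond=207.3043
(2,2): Delta=-0.2553 Bond=89.9325
(3,0): Delta=-1.0000 Bond=238.4000
(3,1): Delta=-1.0000 Bond=238.4000
(3,2): Delta=-1.0000 Bond=238.4000
(3,3): Delta=-0.1119 Bond=49.4313
V0=38.5831

No-arbitrage ⇒ martingale measure with p* = (R−d)/(u−d) = 0.7143.
Payoff layer (t=4): V(4,0)=246.8485, V(4,1)=217.4362, V(4,2)=156.3490, V(4,3)=29.4757, V(4,4)=0.0000
(3,0): S=42.0176. Δ = (V_up−V_dn)/(S_up−S_dn) = (217.4362−246.8485)/(56.7238−27.3115) = -1.0000. V = [p*·217.4362 + (1−p*)·246.8485]/1.15 = 196.3824. B = V − Δ·S = 238.4000.
(3,1): S=87.2674. Δ = (V_up−V_dn)/(S_up−S_dn) = (156.3490−217.4362)/(117.8110−56.7238) = -1.0000. V = [p*·156.3490 + (1−p*)·217.4362]/1.15 = 151.1326. B = V − Δ·S = 238.4000.
(3,2): S=181.2476. Δ = (V_up−V_dn)/(S_up−S_dn) = (29.4757−156.3490)/(244.6843−117.8110) = -1.0000. V = [p*·29.4757 + (1−p*)·156.3490]/1.15 = 57.1524. B = V − Δ·S = 238.4000.
(3,3): S=376.4374. Δ = (V_up−V_dn)/(S_up−S_dn) = (0.0000−29.4757)/(508.1905−244.6843) = -0.1119. V = [p*·0.0000 + (1−p*)·29.4757]/1.15 = 7.3232. B = V − Δ·S = 49.4313.
(2,0): S=64.6425. Δ = (V_up−V_dn)/(S_up−S_dn) = (151.1326−196.3824)/(87.2674−42.0176) = -1.0000. V = [p*·151.1326 + (1−p*)·196.3824]/1.15 = 142.6618. B = V − Δ·S = 207.3043.
(2,1): S=134.2575. Δ = (V_up−V_dn)/(S_up−S_dn) = (57.1524−151.1326)/(181.2476−87.2674) = -1.0000. V = [p*·57.1524 + (1−p*)·151.1326]/1.15 = 73.0468. B = V − Δ·S = 207.3043.
(2,2): S=278.8425. Δ = (V_up−V_dn)/(S_up−S_dn) = (7.3232−57.1524)/(376.4374−181.2476) = -0.2553. V = [p*·7.3232 + (1−p*)·57.1524]/1.15 = 18.7479. B = V − Δ·S = 89.9325.
(1,0): S=99.4500. Δ = (V_up−V_dn)/(S_up−S_dn) = (73.0468−142.6618)/(134.2575−64.6425) = -1.0000. V = [p*·73.0468 + (1−p*)·142.6618]/1.15 = 80.8147. B = V − Δ·S = 180.2647.
(1,1): S=206.5500. Δ = (V_up−V_dn)/(S_up−S_dn) = (18.7479−73.0468)/(278.8425−134.2575) = -0.3756. V = [p*·18.7479 + (1−p*)·73.0468]/1.15 = 29.7929. B = V − Δ·S = 107.3629.
(0,0): S=153.0000. Δ = (V_up−V_dn)/(S_up−S_dn) = (29.7929−80.8147)/(206.5500−99.4500) = -0.4764. V = [p*·29.7929 + (1−p*)·80.8147]/1.15 = 38.5831. B = V − Δ·S = 111.4713.
Check: Δ(0,0)·S0 + B(0,0) = 38.5831 = V0.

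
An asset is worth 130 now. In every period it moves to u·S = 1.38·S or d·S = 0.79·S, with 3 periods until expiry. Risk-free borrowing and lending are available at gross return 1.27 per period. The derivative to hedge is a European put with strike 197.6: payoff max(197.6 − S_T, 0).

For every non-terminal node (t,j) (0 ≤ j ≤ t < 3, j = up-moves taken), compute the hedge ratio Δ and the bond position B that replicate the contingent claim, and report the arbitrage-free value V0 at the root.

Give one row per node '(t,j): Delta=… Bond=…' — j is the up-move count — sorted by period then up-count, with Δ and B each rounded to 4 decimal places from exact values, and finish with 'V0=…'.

Since d<R<u, set p* = (R−d)/(u−d) = 0.8136; price each node as the discounted p*-expectation of its children.
Terminal values V(3,·): V(3,0)=133.5049, V(3,1)=85.6365, V(3,2)=2.0181, V(3,3)=0.0000
Node (2,0) S=81.1330: V=(p*·85.6365+(1−p*)·133.5049)/1.27=74.4576; Δ=(85.6365−133.5049)/(111.9635−64.0951)=-1.0000; B=V−Δ·S=155.5906
Node (2,1) S=141.7260: V=(p*·2.0181+(1−p*)·85.6365)/1.27=13.8646; Δ=(2.0181−85.6365)/(195.5819−111.9635)=-1.0000; B=V−Δ·S=155.5906
Node (2,2) S=247.5720: V=(p*·0.0000+(1−p*)·2.0181)/1.27=0.2963; Δ=(0.0000−2.0181)/(341.6494−195.5819)=-0.0138; B=V−Δ·S=3.7168
Node (1,0) S=102.7000: V=(p*·13.8646+(1−p*)·74.4576)/1.27=19.8122; Δ=(13.8646−74.4576)/(141.7260−81.1330)=-1.0000; B=V−Δ·S=122.5122
Node (1,1) S=179.4000: V=(p*·0.2963+(1−p*)·13.8646)/1.27=2.2252; Δ=(0.2963−13.8646)/(247.5720−141.7260)=-0.1282; B=V−Δ·S=25.2222
Node (0,0) S=130.0000: V=(p*·2.2252+(1−p*)·19.8122)/1.27=4.3339; Δ=(2.2252−19.8122)/(179.4000−102.7000)=-0.2293; B=V−Δ·S=34.1426
The time-0 hedge costs 4.3339, which is the no-arbitrage price.

(0,0): Delta=-0.2293 Bond=34.1426
(1,0): Delta=-1.0000 Bond=122.5122
(1,1): Delta=-0.1282 Bond=25.2222
(2,0): Delta=-1.0000 Bond=155.5906
(2,1): Delta=-1.0000 Bond=155.5906
(2,2): Delta=-0.0138 Bond=3.7168
V0=4.3339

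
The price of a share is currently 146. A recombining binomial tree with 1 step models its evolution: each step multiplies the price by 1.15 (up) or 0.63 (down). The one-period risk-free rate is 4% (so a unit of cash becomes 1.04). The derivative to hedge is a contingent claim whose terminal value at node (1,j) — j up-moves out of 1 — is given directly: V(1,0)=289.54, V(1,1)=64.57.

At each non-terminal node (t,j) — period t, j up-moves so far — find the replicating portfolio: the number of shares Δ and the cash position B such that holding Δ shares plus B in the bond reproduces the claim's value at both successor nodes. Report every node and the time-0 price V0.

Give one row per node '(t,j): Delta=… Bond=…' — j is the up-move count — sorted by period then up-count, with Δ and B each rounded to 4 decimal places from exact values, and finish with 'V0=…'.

Under the risk-neutral measure, an up-move has probability p* = (R−d)/(u−d) = 0.7885 and values discount at R = 1.04.
At expiry t=1: V(1,0)=289.5400, V(1,1)=64.5700
  t=0,j=0: stock 146.0000 → up 167.9000 (V=64.5700), down 91.9800 (V=289.5400). Price 107.8460; hedge Δ=-2.9633, bond B=540.4806.
Check: Δ(0,0)·S0 + B(0,0) = 107.8460 = V0.

(0,0): Delta=-2.9633 Bond=540.4806
V0=107.8460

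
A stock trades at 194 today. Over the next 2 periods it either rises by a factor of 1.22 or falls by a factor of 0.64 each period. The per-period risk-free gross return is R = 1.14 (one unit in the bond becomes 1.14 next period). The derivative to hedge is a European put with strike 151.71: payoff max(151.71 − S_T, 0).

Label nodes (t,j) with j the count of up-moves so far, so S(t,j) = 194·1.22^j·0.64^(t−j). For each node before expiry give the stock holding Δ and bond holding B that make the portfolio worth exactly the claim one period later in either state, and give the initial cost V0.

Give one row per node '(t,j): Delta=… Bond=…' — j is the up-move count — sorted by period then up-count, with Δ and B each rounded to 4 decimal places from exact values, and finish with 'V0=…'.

The replicating-portfolio and risk-neutral prices coincide; use p* = (1.14−0.64)/(1.22−0.64) = 0.8621 for the latter.
Terminal values V(2,·): V(2,0)=72.2476, V(2,1)=0.2348, V(2,2)=0.0000
Node (1,0) S=124.1600: V=(p*·0.2348+(1−p*)·72.2476)/1.14=8.9189; Δ=(0.2348−72.2476)/(151.4752−79.4624)=-1.0000; B=V−Δ·S=133.0789
Node (1,1) S=236.6800: V=(p*·0.0000+(1−p*)·0.2348)/1.14=0.0284; Δ=(0.0000−0.2348)/(288.7496−151.4752)=-0.0017; B=V−Δ·S=0.4332
Node (0,0) S=194.0000: V=(p*·0.0284+(1−p*)·8.9189)/1.14=1.1006; Δ=(0.0284−8.9189)/(236.6800−124.1600)=-0.0790; B=V−Δ·S=16.4291
Check: Δ(0,0)·S0 + B(0,0) = 1.1006 = V0.

(0,0): Delta=-0.0790 Bond=16.4291
(1,0): Delta=-1.0000 Bond=133.0789
(1,1): Delta=-0.0017 Bond=0.4332
V0=1.1006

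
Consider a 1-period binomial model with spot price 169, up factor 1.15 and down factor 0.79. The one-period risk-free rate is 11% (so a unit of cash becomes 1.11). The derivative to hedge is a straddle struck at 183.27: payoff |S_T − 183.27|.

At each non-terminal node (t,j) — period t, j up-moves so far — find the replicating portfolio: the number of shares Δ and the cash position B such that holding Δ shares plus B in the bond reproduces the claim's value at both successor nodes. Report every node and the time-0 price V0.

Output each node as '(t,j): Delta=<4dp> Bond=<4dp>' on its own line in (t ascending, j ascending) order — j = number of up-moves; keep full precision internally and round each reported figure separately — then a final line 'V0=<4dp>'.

(0,0): Delta=-0.6358 Bond=121.2983
V0=13.8539

The replicating-portfolio and risk-neutral prices coincide; use p* = (1.11−0.79)/(1.15−0.79) = 0.8889 for the latter.
Payoff layer (t=1): V(1,0)=49.7600, V(1,1)=11.0800
  t=0,j=0: stock 169.0000 → up 194.3500 (V=11.0800), down 133.5100 (V=49.7600). Price 13.8539; hedge Δ=-0.6358, bond B=121.2983.
Check: Δ(0,0)·S0 + B(0,0) = 13.8539 = V0.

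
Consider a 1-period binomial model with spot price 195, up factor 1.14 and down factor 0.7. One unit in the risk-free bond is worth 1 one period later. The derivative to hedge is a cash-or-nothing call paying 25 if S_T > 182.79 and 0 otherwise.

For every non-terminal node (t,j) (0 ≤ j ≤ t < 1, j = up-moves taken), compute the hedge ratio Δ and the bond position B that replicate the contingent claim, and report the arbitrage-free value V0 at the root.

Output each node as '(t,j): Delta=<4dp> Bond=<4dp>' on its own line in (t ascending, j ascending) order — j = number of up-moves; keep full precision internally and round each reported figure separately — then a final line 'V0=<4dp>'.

Risk-neutral probability p* = (R−d)/(u−d) = (1−0.7)/(1.14−0.7) = 0.6818.
Terminal values V(1,·): V(1,0)=0.0000, V(1,1)=25.0000
(0,0): S=195.0000. Δ = (V_up−V_dn)/(S_up−S_dn) = (25.0000−0.0000)/(222.3000−136.5000) = 0.2914. V = [p*·25.0000 + (1−p*)·0.0000]/1 = 17.0455. B = V − Δ·S = -39.7727.
Check: Δ(0,0)·S0 + B(0,0) = 17.0455 = V0.

(0,0): Delta=0.2914 Bond=-39.7727
V0=17.0455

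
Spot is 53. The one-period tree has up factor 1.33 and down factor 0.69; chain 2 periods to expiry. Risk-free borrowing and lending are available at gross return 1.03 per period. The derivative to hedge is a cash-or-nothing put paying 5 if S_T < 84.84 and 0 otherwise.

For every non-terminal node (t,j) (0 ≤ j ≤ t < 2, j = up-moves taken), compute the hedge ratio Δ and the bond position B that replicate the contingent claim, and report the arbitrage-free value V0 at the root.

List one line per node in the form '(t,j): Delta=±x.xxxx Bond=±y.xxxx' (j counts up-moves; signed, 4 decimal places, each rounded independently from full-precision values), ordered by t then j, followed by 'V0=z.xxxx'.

Risk-neutral probability p* = (R−d)/(u−d) = (1.03−0.69)/(1.33−0.69) = 0.5312.
At expiry t=2: V(2,0)=5.0000, V(2,1)=5.0000, V(2,2)=0.0000
(1,0): S=36.5700. Δ = (V_up−V_dn)/(S_up−S_dn) = (5.0000−5.0000)/(48.6381−25.2333) = 0.0000. V = [p*·5.0000 + (1−p*)·5.0000]/1.03 = 4.8544. B = V − Δ·S = 4.8544.
(1,1): S=70.4900. Δ = (V_up−V_dn)/(S_up−S_dn) = (0.0000−5.0000)/(93.7517−48.6381) = -0.1108. V = [p*·0.0000 + (1−p*)·5.0000]/1.03 = 2.2755. B = V − Δ·S = 10.0880.
(0,0): S=53.0000. Δ = (V_up−V_dn)/(S_up−S_dn) = (2.2755−4.8544)/(70.4900−36.5700) = -0.0760. V = [p*·2.2755 + (1−p*)·4.8544]/1.03 = 3.3829. B = V − Δ·S = 7.4124.
Each (Δ,B) replicates both successor values, so the strategy is self-financing and V0 is arbitrage-free.

(0,0): Delta=-0.0760 Bond=7.4124
(1,0): Delta=0.0000 Bond=4.8544
(1,1): Delta=-0.1108 Bond=10.0880
V0=3.3829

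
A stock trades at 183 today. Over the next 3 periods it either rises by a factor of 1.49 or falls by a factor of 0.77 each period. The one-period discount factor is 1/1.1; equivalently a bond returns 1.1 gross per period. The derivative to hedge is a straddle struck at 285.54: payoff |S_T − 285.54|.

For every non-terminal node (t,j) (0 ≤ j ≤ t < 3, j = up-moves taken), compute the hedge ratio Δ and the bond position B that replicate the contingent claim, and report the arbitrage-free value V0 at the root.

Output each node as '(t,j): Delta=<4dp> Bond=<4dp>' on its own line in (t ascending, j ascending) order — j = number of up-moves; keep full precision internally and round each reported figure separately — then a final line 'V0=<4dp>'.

The replicating-portfolio and risk-neutral prices coincide; use p* = (1.1−0.77)/(1.49−0.77) = 0.4583 for the latter.
Terminal payoffs: V(3,0)=201.9945, V(3,1)=123.8740, V(3,2)=27.2943, V(3,3)=319.8147
Node (2,0) S=108.5007: V=(p*·123.8740+(1−p*)·201.9945)/1.1=151.0811; Δ=(123.8740−201.9945)/(161.6660−83.5455)=-1.0000; B=V−Δ·S=259.5818
Node (2,1) S=209.9559: V=(p*·27.2943+(1−p*)·123.8740)/1.1=72.3712; Δ=(27.2943−123.8740)/(312.8343−161.6660)=-0.6389; B=V−Δ·S=206.5096
Node (2,2) S=406.2783: V=(p*·319.8147+(1−p*)·27.2943)/1.1=146.6965; Δ=(319.8147−27.2943)/(605.3547−312.8343)=1.0000; B=V−Δ·S=-259.5818
Node (1,0) S=140.9100: V=(p*·72.3712+(1−p*)·151.0811)/1.1=104.5507; Δ=(72.3712−151.0811)/(209.9559−108.5007)=-0.7758; B=V−Δ·S=213.8700
Node (1,1) S=272.6700: V=(p*·146.6965+(1−p*)·72.3712)/1.1=96.7608; Δ=(146.6965−72.3712)/(406.2783−209.9559)=0.3786; B=V−Δ·S=-6.4688
Node (0,0) S=183.0000: V=(p*·96.7608+(1−p*)·104.5507)/1.1=91.8003; Δ=(96.7608−104.5507)/(272.6700−140.9100)=-0.0591; B=V−Δ·S=102.6195
Self-financing check: at every node Δ·S+B equals the discounted successor values.

(0,0): Delta=-0.0591 Bond=102.6195
(1,0): Delta=-0.7758 Bond=213.8700
(1,1): Delta=0.3786 Bond=-6.4688
(2,0): Delta=-1.0000 Bond=259.5818
(2,1): Delta=-0.6389 Bond=206.5096
(2,2): Delta=1.0000 Bond=-259.5818
V0=91.8003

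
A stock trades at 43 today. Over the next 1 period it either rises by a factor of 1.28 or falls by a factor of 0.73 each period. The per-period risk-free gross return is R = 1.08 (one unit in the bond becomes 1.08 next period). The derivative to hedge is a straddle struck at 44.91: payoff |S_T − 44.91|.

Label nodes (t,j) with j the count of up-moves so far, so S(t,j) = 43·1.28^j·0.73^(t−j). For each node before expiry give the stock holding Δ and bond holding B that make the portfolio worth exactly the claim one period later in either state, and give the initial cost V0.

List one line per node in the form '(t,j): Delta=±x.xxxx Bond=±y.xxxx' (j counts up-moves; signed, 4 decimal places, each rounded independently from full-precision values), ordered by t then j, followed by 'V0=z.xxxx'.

(0,0): Delta=-0.1433 Bond=16.6847
V0=10.5210

Under the risk-neutral measure, an up-move has probability p* = (R−d)/(u−d) = 0.6364 and values discount at R = 1.08.
Payoff layer (t=1): V(1,0)=13.5200, V(1,1)=10.1300
(0,0): S=43.0000. Δ = (V_up−V_dn)/(S_up−S_dn) = (10.1300−13.5200)/(55.0400−31.3900) = -0.1433. V = [p*·10.1300 + (1−p*)·13.5200]/1.08 = 10.5210. B = V − Δ·S = 16.6847.
Check: Δ(0,0)·S0 + B(0,0) = 10.5210 = V0.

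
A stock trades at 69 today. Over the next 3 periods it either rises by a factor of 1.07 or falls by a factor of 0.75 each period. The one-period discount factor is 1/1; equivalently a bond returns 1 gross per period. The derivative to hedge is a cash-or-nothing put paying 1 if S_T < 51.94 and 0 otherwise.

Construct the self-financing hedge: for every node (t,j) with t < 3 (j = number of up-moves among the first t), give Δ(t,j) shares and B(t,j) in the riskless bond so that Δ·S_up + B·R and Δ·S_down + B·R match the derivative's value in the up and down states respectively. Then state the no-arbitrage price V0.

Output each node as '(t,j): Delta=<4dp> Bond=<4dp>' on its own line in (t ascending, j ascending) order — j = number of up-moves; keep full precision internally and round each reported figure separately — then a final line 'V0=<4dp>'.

(0,0): Delta=-0.0155 Bond=1.1907
(1,0): Delta=-0.0472 Bond=2.8311
(1,1): Delta=-0.0093 Bond=0.7314
(2,0): Delta=0.0000 Bond=1.0000
(2,1): Delta=-0.0564 Bond=3.3438
(2,2): Delta=0.0000 Bond=0.0000
V0=0.1226

Since d<R<u, set p* = (R−d)/(u−d) = 0.7812; price each node as the discounted p*-expectation of its children.
Payoff layer (t=3): V(3,0)=1.0000, V(3,1)=1.0000, V(3,2)=0.0000, V(3,3)=0.0000
(2,0): S=38.8125. Δ = (V_up−V_dn)/(S_up−S_dn) = (1.0000−1.0000)/(41.5294−29.1094) = 0.0000. V = [p*·1.0000 + (1−p*)·1.0000]/1 = 1.0000. B = V − Δ·S = 1.0000.
(2,1): S=55.3725. Δ = (V_up−V_dn)/(S_up−S_dn) = (0.0000−1.0000)/(59.2486−41.5294) = -0.0564. V = [p*·0.0000 + (1−p*)·1.0000]/1 = 0.2188. B = V − Δ·S = 3.3438.
(2,2): S=78.9981. Δ = (V_up−V_dn)/(S_up−S_dn) = (0.0000−0.0000)/(84.5280−59.2486) = 0.0000. V = [p*·0.0000 + (1−p*)·0.0000]/1 = 0.0000. B = V − Δ·S = 0.0000.
(1,0): S=51.7500. Δ = (V_up−V_dn)/(S_up−S_dn) = (0.2188−1.0000)/(55.3725−38.8125) = -0.0472. V = [p*·0.2188 + (1−p*)·1.0000]/1 = 0.3896. B = V − Δ·S = 2.8311.
(1,1): S=73.8300. Δ = (V_up−V_dn)/(S_up−S_dn) = (0.0000−0.2188)/(78.9981−55.3725) = -0.0093. V = [p*·0.0000 + (1−p*)·0.2188]/1 = 0.0479. B = V − Δ·S = 0.7314.
(0,0): S=69.0000. Δ = (V_up−V_dn)/(S_up−S_dn) = (0.0479−0.3896)/(73.8300−51.7500) = -0.0155. V = [p*·0.0479 + (1−p*)·0.3896]/1 = 0.1226. B = V − Δ·S = 1.1907.
Check: Δ(0,0)·S0 + B(0,0) = 0.1226 = V0.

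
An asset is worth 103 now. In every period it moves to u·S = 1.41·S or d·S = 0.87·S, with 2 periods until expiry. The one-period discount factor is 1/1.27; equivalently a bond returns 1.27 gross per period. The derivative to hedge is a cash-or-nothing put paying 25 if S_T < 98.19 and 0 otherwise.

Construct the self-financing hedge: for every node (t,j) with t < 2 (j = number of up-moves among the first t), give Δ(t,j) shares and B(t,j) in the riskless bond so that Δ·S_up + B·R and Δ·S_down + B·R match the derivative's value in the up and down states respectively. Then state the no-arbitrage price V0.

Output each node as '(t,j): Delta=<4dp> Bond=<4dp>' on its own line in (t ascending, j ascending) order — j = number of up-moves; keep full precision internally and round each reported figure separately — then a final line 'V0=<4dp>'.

(0,0): Delta=-0.0918 Bond=10.4928
(1,0): Delta=-0.5166 Bond=51.3998
(1,1): Delta=0.0000 Bond=0.0000
V0=1.0418

Risk-neutral probability p* = (R−d)/(u−d) = (1.27−0.87)/(1.41−0.87) = 0.7407.
At expiry t=2: V(2,0)=25.0000, V(2,1)=0.0000, V(2,2)=0.0000
Node (1,0) S=89.6100: V=(p*·0.0000+(1−p*)·25.0000)/1.27=5.1035; Δ=(0.0000−25.0000)/(126.3501−77.9607)=-0.5166; B=V−Δ·S=51.3998
Node (1,1) S=145.2300: V=(p*·0.0000+(1−p*)·0.0000)/1.27=0.0000; Δ=(0.0000−0.0000)/(204.7743−126.3501)=0.0000; B=V−Δ·S=0.0000
Node (0,0) S=103.0000: V=(p*·0.0000+(1−p*)·5.1035)/1.27=1.0418; Δ=(0.0000−5.1035)/(145.2300−89.6100)=-0.0918; B=V−Δ·S=10.4928
Self-financing check: at every node Δ·S+B equals the discounted successor values.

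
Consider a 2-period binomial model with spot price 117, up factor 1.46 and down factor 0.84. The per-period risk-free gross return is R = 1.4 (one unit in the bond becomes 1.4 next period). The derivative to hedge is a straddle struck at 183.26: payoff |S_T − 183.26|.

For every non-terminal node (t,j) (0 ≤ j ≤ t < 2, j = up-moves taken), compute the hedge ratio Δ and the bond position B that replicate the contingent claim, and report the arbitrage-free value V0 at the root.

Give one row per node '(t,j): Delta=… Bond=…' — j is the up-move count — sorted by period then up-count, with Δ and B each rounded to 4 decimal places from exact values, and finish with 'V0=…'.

Since d<R<u, set p* = (R−d)/(u−d) = 0.9032; price each node as the discounted p*-expectation of its children.
Terminal values V(2,·): V(2,0)=100.7048, V(2,1)=39.7712, V(2,2)=66.1372
Node (1,0) S=98.2800: V=(p*·39.7712+(1−p*)·100.7048)/1.4=32.6200; Δ=(39.7712−100.7048)/(143.4888−82.5552)=-1.0000; B=V−Δ·S=130.9000
Node (1,1) S=170.8200: V=(p*·66.1372+(1−p*)·39.7712)/1.4=45.4183; Δ=(66.1372−39.7712)/(249.3972−143.4888)=0.2490; B=V−Δ·S=2.8925
Node (0,0) S=117.0000: V=(p*·45.4183+(1−p*)·32.6200)/1.4=31.5570; Δ=(45.4183−32.6200)/(170.8200−98.2800)=0.1764; B=V−Δ·S=10.9145
Check: Δ(0,0)·S0 + B(0,0) = 31.5570 = V0.

(0,0): Delta=0.1764 Bond=10.9145
(1,0): Delta=-1.0000 Bond=130.9000
(1,1): Delta=0.2490 Bond=2.8925
V0=31.5570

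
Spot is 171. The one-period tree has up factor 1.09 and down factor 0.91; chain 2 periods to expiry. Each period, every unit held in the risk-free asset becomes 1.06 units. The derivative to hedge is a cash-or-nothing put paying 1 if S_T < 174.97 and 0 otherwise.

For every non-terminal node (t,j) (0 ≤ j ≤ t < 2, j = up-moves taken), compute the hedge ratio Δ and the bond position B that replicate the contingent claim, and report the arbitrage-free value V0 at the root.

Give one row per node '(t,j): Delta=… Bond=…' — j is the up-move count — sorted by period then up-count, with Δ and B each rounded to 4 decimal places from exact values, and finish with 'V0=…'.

(0,0): Delta=-0.0255 Bond=4.6395
(1,0): Delta=0.0000 Bond=0.9434
(1,1): Delta=-0.0298 Bond=5.7128
V0=0.2719

Under the risk-neutral measure, an up-move has probability p* = (R−d)/(u−d) = 0.8333 and values discount at R = 1.06.
Terminal payoffs: V(2,0)=1.0000, V(2,1)=1.0000, V(2,2)=0.0000
  t=1,j=0: stock 155.6100 → up 169.6149 (V=1.0000), down 141.6051 (V=1.0000). Price 0.9434; hedge Δ=0.0000, bond B=0.9434.
  t=1,j=1: stock 186.3900 → up 203.1651 (V=0.0000), down 169.6149 (V=1.0000). Price 0.1572; hedge Δ=-0.0298, bond B=5.7128.
  t=0,j=0: stock 171.0000 → up 186.3900 (V=0.1572), down 155.6100 (V=0.9434). Price 0.2719; hedge Δ=-0.0255, bond B=4.6395.
Check: Δ(0,0)·S0 + B(0,0) = 0.2719 = V0.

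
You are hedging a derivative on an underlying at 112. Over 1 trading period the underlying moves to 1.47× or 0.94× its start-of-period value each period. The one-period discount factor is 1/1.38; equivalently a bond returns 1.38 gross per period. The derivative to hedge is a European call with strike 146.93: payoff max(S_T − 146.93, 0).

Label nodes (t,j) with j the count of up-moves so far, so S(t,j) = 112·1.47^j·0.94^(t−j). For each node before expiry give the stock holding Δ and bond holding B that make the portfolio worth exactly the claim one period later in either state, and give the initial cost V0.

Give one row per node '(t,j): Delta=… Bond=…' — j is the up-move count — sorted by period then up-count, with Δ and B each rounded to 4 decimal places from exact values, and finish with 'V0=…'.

The replicating-portfolio and risk-neutral prices coincide; use p* = (1.38−0.94)/(1.47−0.94) = 0.8302 for the latter.
Payoff layer (t=1): V(1,0)=0.0000, V(1,1)=17.7100
(0,0): S=112.0000. Δ = (V_up−V_dn)/(S_up−S_dn) = (17.7100−0.0000)/(164.6400−105.2800) = 0.2983. V = [p*·17.7100 + (1−p*)·0.0000]/1.38 = 10.6541. B = V − Δ·S = -22.7610.
Each (Δ,B) replicates both successor values, so the strategy is self-financing and V0 is arbitrage-free.

(0,0): Delta=0.2983 Bond=-22.7610
V0=10.6541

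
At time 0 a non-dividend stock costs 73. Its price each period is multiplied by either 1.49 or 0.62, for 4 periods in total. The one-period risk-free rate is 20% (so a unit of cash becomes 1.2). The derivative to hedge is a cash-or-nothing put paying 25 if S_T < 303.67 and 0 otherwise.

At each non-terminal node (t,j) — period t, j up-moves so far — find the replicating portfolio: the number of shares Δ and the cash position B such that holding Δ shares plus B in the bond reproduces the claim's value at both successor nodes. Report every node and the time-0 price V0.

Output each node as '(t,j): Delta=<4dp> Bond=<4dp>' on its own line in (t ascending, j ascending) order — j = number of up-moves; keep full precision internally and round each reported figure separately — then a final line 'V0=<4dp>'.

Risk-neutral probability p* = (R−d)/(u−d) = (1.2−0.62)/(1.49−0.62) = 0.6667.
Terminal payoffs: V(4,0)=25.0000, V(4,1)=25.0000, V(4,2)=25.0000, V(4,3)=25.0000, V(4,4)=0.0000
(3,0): S=17.3979. Δ = (V_up−V_dn)/(S_up−S_dn) = (25.0000−25.0000)/(25.9229−10.7867) = 0.0000. V = [p*·25.0000 + (1−p*)·25.0000]/1.2 = 20.8333. B = V − Δ·S = 20.8333.
(3,1): S=41.8112. Δ = (V_up−V_dn)/(S_up−S_dn) = (25.0000−25.0000)/(62.2987−25.9229) = 0.0000. V = [p*·25.0000 + (1−p*)·25.0000]/1.2 = 20.8333. B = V − Δ·S = 20.8333.
(3,2): S=100.4817. Δ = (V_up−V_dn)/(S_up−S_dn) = (25.0000−25.0000)/(149.7178−62.2987) = 0.0000. V = [p*·25.0000 + (1−p*)·25.0000]/1.2 = 20.8333. B = V − Δ·S = 20.8333.
(3,3): S=241.4803. Δ = (V_up−V_dn)/(S_up−S_dn) = (0.0000−25.0000)/(359.8056−149.7178) = -0.1190. V = [p*·0.0000 + (1−p*)·25.0000]/1.2 = 6.9444. B = V − Δ·S = 35.6801.
(2,0): S=28.0612. Δ = (V_up−V_dn)/(S_up−S_dn) = (20.8333−20.8333)/(41.8112−17.3979) = 0.0000. V = [p*·20.8333 + (1−p*)·20.8333]/1.2 = 17.3611. B = V − Δ·S = 17.3611.
(2,1): S=67.4374. Δ = (V_up−V_dn)/(S_up−S_dn) = (20.8333−20.8333)/(100.4817−41.8112) = 0.0000. V = [p*·20.8333 + (1−p*)·20.8333]/1.2 = 17.3611. B = V − Δ·S = 17.3611.
(2,2): S=162.0673. Δ = (V_up−V_dn)/(S_up−S_dn) = (6.9444−20.8333)/(241.4803−100.4817) = -0.0985. V = [p*·6.9444 + (1−p*)·20.8333]/1.2 = 9.6451. B = V − Δ·S = 25.6093.
(1,0): S=45.2600. Δ = (V_up−V_dn)/(S_up−S_dn) = (17.3611−17.3611)/(67.4374−28.0612) = 0.0000. V = [p*·17.3611 + (1−p*)·17.3611]/1.2 = 14.4676. B = V − Δ·S = 14.4676.
(1,1): S=108.7700. Δ = (V_up−V_dn)/(S_up−S_dn) = (9.6451−17.3611)/(162.0673−67.4374) = -0.0815. V = [p*·9.6451 + (1−p*)·17.3611]/1.2 = 10.1809. B = V − Δ·S = 19.0499.
(0,0): S=73.0000. Δ = (V_up−V_dn)/(S_up−S_dn) = (10.1809−14.4676)/(108.7700−45.2600) = -0.0675. V = [p*·10.1809 + (1−p*)·14.4676]/1.2 = 9.6748. B = V − Δ·S = 14.6021.
Self-financing check: at every node Δ·S+B equals the discounted successor values.

(0,0): Delta=-0.0675 Bond=14.6021
(1,0): Delta=0.0000 Bond=14.4676
(1,1): Delta=-0.0815 Bond=19.0499
(2,0): Delta=0.0000 Bond=17.3611
(2,1): Delta=0.0000 Bond=17.3611
(2,2): Delta=-0.0985 Bond=25.6093
(3,0): Delta=0.0000 Bond=20.8333
(3,1): Delta=0.0000 Bond=20.8333
(3,2): Delta=0.0000 Bond=20.8333
(3,3): Delta=-0.1190 Bond=35.6801
V0=9.6748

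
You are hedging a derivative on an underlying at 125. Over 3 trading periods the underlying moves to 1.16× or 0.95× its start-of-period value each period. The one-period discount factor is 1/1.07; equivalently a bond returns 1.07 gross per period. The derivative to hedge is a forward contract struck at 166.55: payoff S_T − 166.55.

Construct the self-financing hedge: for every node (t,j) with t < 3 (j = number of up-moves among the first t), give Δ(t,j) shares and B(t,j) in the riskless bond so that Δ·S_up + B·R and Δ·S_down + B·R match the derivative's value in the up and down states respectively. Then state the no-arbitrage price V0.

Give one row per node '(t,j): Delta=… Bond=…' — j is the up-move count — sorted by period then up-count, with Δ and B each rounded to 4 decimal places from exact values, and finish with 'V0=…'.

(0,0): Delta=1.0000 Bond=-135.9544
(1,0): Delta=1.0000 Bond=-145.4712
(1,1): Delta=1.0000 Bond=-145.4712
(2,0): Delta=1.0000 Bond=-155.6542
(2,1): Delta=1.0000 Bond=-155.6542
(2,2): Delta=1.0000 Bond=-155.6542
V0=-10.9544

The replicating-portfolio and risk-neutral prices coincide; use p* = (1.07−0.95)/(1.16−0.95) = 0.5714 for the latter.
Terminal payoffs: V(3,0)=-59.3781, V(3,1)=-35.6875, V(3,2)=-6.7600, V(3,3)=28.5620
Node (2,0) S=112.8125: V=(p*·-35.6875+(1−p*)·-59.3781)/1.07=-42.8417; Δ=(-35.6875−-59.3781)/(130.8625−107.1719)=1.0000; B=V−Δ·S=-155.6542
Node (2,1) S=137.7500: V=(p*·-6.7600+(1−p*)·-35.6875)/1.07=-17.9042; Δ=(-6.7600−-35.6875)/(159.7900−130.8625)=1.0000; B=V−Δ·S=-155.6542
Node (2,2) S=168.2000: V=(p*·28.5620+(1−p*)·-6.7600)/1.07=12.5458; Δ=(28.5620−-6.7600)/(195.1120−159.7900)=1.0000; B=V−Δ·S=-155.6542
Node (1,0) S=118.7500: V=(p*·-17.9042+(1−p*)·-42.8417)/1.07=-26.7212; Δ=(-17.9042−-42.8417)/(137.7500−112.8125)=1.0000; B=V−Δ·S=-145.4712
Node (1,1) S=145.0000: V=(p*·12.5458+(1−p*)·-17.9042)/1.07=-0.4712; Δ=(12.5458−-17.9042)/(168.2000−137.7500)=1.0000; B=V−Δ·S=-145.4712
Node (0,0) S=125.0000: V=(p*·-0.4712+(1−p*)·-26.7212)/1.07=-10.9544; Δ=(-0.4712−-26.7212)/(145.0000−118.7500)=1.0000; B=V−Δ·S=-135.9544
Self-financing check: at every node Δ·S+B equals the discounted successor values.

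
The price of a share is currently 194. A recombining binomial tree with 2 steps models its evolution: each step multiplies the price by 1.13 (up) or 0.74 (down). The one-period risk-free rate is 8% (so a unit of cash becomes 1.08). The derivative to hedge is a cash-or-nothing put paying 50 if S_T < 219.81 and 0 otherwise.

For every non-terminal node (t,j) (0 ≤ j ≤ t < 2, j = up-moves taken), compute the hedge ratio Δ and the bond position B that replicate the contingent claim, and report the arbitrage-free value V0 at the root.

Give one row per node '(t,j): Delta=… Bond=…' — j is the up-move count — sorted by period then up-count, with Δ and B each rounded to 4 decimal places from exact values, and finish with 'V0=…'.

(0,0): Delta=-0.5335 Bond=113.7764
(1,0): Delta=0.0000 Bond=46.2963
(1,1): Delta=-0.5848 Bond=134.1406
V0=10.2869

Since d<R<u, set p* = (R−d)/(u−d) = 0.8718; price each node as the discounted p*-expectation of its children.
Terminal payoffs: V(2,0)=50.0000, V(2,1)=50.0000, V(2,2)=0.0000
(1,0): S=143.5600. Δ = (V_up−V_dn)/(S_up−S_dn) = (50.0000−50.0000)/(162.2228−106.2344) = 0.0000. V = [p*·50.0000 + (1−p*)·50.0000]/1.08 = 46.2963. B = V − Δ·S = 46.2963.
(1,1): S=219.2200. Δ = (V_up−V_dn)/(S_up−S_dn) = (0.0000−50.0000)/(247.7186−162.2228) = -0.5848. V = [p*·0.0000 + (1−p*)·50.0000]/1.08 = 5.9354. B = V − Δ·S = 134.1406.
(0,0): S=194.0000. Δ = (V_up−V_dn)/(S_up−S_dn) = (5.9354−46.2963)/(219.2200−143.5600) = -0.5335. V = [p*·5.9354 + (1−p*)·46.2963]/1.08 = 10.2869. B = V − Δ·S = 113.7764.
The time-0 hedge costs 10.2869, which is the no-arbitrage price.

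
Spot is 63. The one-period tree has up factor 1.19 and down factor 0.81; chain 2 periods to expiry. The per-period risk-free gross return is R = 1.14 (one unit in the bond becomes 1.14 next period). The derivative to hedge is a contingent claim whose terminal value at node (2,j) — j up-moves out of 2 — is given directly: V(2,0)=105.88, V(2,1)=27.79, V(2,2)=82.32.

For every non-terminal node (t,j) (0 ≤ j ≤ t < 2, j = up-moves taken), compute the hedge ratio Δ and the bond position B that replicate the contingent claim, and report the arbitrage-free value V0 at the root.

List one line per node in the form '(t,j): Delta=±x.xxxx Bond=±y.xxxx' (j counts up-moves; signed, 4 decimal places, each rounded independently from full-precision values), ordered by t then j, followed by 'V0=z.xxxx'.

Since d<R<u, set p* = (R−d)/(u−d) = 0.8684; price each node as the discounted p*-expectation of its children.
Terminal values V(2,·): V(2,0)=105.8800, V(2,1)=27.7900, V(2,2)=82.3200
  t=1,j=0: stock 51.0300 → up 60.7257 (V=27.7900), down 41.3343 (V=105.8800). Price 33.3904; hedge Δ=-4.0270, bond B=238.8904.
  t=1,j=1: stock 74.9700 → up 89.2143 (V=82.3200), down 60.7257 (V=27.7900). Price 65.9167; hedge Δ=1.9141, bond B=-77.5833.
  t=0,j=0: stock 63.0000 → up 74.9700 (V=65.9167), down 51.0300 (V=33.3904). Price 54.0674; hedge Δ=1.3587, bond B=-31.5281.
Root portfolio cost Δ·63+B reproduces V0=54.0674.

(0,0): Delta=1.3587 Bond=-31.5281
(1,0): Delta=-4.0270 Bond=238.8904
(1,1): Delta=1.9141 Bond=-77.5833
V0=54.0674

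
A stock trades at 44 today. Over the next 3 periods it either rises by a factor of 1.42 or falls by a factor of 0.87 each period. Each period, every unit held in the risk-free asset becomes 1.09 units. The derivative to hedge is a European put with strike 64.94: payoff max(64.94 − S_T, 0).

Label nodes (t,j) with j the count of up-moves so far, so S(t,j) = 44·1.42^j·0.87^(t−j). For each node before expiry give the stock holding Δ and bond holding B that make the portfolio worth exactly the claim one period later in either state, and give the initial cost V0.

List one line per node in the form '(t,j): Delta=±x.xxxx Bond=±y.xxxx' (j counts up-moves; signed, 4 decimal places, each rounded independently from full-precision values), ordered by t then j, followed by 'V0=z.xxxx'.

(0,0): Delta=-0.5240 Bond=34.9414
(1,0): Delta=-0.7865 Bond=48.1361
(1,1): Delta=-0.2827 Bond=23.0113
(2,0): Delta=-1.0000 Bond=59.5780
(2,1): Delta=-0.5903 Bond=41.8039
(2,2): Delta=0.0000 Bond=0.0000
V0=11.8862

Risk-neutral probability p* = (R−d)/(u−d) = (1.09−0.87)/(1.42−0.87) = 0.4000.
At expiry t=3: V(3,0)=35.9659, V(3,1)=17.6489, V(3,2)=0.0000, V(3,3)=0.0000
  t=2,j=0: stock 33.3036 → up 47.2911 (V=17.6489), down 28.9741 (V=35.9659). Price 26.2744; hedge Δ=-1.0000, bond B=59.5780.
  t=2,j=1: stock 54.3576 → up 77.1878 (V=0.0000), down 47.2911 (V=17.6489). Price 9.7150; hedge Δ=-0.5903, bond B=41.8039.
  t=2,j=2: stock 88.7216 → up 125.9847 (V=0.0000), down 77.1878 (V=0.0000). Price 0.0000; hedge Δ=0.0000, bond B=0.0000.
  t=1,j=0: stock 38.2800 → up 54.3576 (V=9.7150), down 33.3036 (V=26.2744). Price 18.0281; hedge Δ=-0.7865, bond B=48.1361.
  t=1,j=1: stock 62.4800 → up 88.7216 (V=0.0000), down 54.3576 (V=9.7150). Price 5.3477; hedge Δ=-0.2827, bond B=23.0113.
  t=0,j=0: stock 44.0000 → up 62.4800 (V=5.3477), down 38.2800 (V=18.0281). Price 11.8862; hedge Δ=-0.5240, bond B=34.9414.
Each (Δ,B) replicates both successor values, so the strategy is self-financing and V0 is arbitrage-free.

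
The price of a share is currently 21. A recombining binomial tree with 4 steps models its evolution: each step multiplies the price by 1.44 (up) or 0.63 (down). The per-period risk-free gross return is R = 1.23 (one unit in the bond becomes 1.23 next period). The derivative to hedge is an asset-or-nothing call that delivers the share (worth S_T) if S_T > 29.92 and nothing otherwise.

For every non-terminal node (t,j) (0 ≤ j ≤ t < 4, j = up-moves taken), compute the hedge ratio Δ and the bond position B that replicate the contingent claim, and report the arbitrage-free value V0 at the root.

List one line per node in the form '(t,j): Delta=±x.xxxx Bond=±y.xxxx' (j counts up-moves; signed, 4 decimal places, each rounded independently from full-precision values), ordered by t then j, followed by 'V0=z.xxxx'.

(0,0): Delta=1.1848 Bond=-5.7289
(1,0): Delta=1.3370 Bond=-9.0598
(1,1): Delta=1.1615 Bond=-6.3419
(2,0): Delta=0.0000 Bond=0.0000
(2,1): Delta=1.5417 Bond=-15.0438
(2,2): Delta=1.1033 Bond=-5.2653
(3,0): Delta=0.0000 Bond=0.0000
(3,1): Delta=0.0000 Bond=0.0000
(3,2): Delta=1.7778 Bond=-24.9803
(3,3): Delta=1.0000 Bond=0.0000
V0=19.1520

Since d<R<u, set p* = (R−d)/(u−d) = 0.7407; price each node as the discounted p*-expectation of its children.
Terminal payoffs: V(4,0)=0.0000, V(4,1)=0.0000, V(4,2)=0.0000, V(4,3)=39.5046, V(4,4)=90.2962
(3,0): S=5.2510. Δ = (V_up−V_dn)/(S_up−S_dn) = (0.0000−0.0000)/(7.5614−3.3081) = 0.0000. V = [p*·0.0000 + (1−p*)·0.0000]/1.23 = 0.0000. B = V − Δ·S = 0.0000.
(3,1): S=12.0023. Δ = (V_up−V_dn)/(S_up−S_dn) = (0.0000−0.0000)/(17.2832−7.5614) = 0.0000. V = [p*·0.0000 + (1−p*)·0.0000]/1.23 = 0.0000. B = V − Δ·S = 0.0000.
(3,2): S=27.4337. Δ = (V_up−V_dn)/(S_up−S_dn) = (39.5046−0.0000)/(39.5046−17.2832) = 1.7778. V = [p*·39.5046 + (1−p*)·0.0000]/1.23 = 23.7908. B = V − Δ·S = -24.9803.
(3,3): S=62.7057. Δ = (V_up−V_dn)/(S_up−S_dn) = (90.2962−39.5046)/(90.2962−39.5046) = 1.0000. V = [p*·90.2962 + (1−p*)·39.5046]/1.23 = 62.7057. B = V − Δ·S = 0.0000.
(2,0): S=8.3349. Δ = (V_up−V_dn)/(S_up−S_dn) = (0.0000−0.0000)/(12.0023−5.2510) = 0.0000. V = [p*·0.0000 + (1−p*)·0.0000]/1.23 = 0.0000. B = V − Δ·S = 0.0000.
(2,1): S=19.0512. Δ = (V_up−V_dn)/(S_up−S_dn) = (23.7908−0.0000)/(27.4337−12.0023) = 1.5417. V = [p*·23.7908 + (1−p*)·0.0000]/1.23 = 14.3275. B = V − Δ·S = -15.0438.
(2,2): S=43.5456. Δ = (V_up−V_dn)/(S_up−S_dn) = (62.7057−23.7908)/(62.7057−27.4337) = 1.1033. V = [p*·62.7057 + (1−p*)·23.7908]/1.23 = 42.7777. B = V − Δ·S = -5.2653.
(1,0): S=13.2300. Δ = (V_up−V_dn)/(S_up−S_dn) = (14.3275−0.0000)/(19.0512−8.3349) = 1.3370. V = [p*·14.3275 + (1−p*)·0.0000]/1.23 = 8.6284. B = V − Δ·S = -9.0598.
(1,1): S=30.2400. Δ = (V_up−V_dn)/(S_up−S_dn) = (42.7777−14.3275)/(43.5456−19.0512) = 1.1615. V = [p*·42.7777 + (1−p*)·14.3275]/1.23 = 28.7819. B = V − Δ·S = -6.3419.
(0,0): S=21.0000. Δ = (V_up−V_dn)/(S_up−S_dn) = (28.7819−8.6284)/(30.2400−13.2300) = 1.1848. V = [p*·28.7819 + (1−p*)·8.6284]/1.23 = 19.1520. B = V − Δ·S = -5.7289.
Check: Δ(0,0)·S0 + B(0,0) = 19.1520 = V0.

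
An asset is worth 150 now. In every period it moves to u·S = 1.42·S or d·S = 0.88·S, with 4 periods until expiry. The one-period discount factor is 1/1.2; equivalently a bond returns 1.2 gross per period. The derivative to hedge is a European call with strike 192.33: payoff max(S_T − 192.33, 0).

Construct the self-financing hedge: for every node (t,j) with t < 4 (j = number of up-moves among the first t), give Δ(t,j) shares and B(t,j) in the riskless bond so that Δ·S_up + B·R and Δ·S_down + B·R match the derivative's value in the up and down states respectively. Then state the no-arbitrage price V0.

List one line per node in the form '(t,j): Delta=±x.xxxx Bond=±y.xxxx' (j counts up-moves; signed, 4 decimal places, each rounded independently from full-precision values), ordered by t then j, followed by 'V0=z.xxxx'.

(0,0): Delta=0.8739 Bond=-68.8262
(1,0): Delta=0.6888 Bond=-58.1631
(1,1): Delta=0.9527 Bond=-99.3860
(2,0): Delta=0.3298 Bond=-28.0960
(2,1): Delta=0.8418 Bond=-98.4642
(2,2): Delta=1.0000 Bond=-133.5625
(3,0): Delta=0.0000 Bond=0.0000
(3,1): Delta=0.4704 Bond=-56.8945
(3,2): Delta=1.0000 Bond=-160.2750
(3,3): Delta=1.0000 Bond=-160.2750
V0=62.2551

Under the risk-neutral measure, an up-move has probability p* = (R−d)/(u−d) = 0.5926 and values discount at R = 1.2.
Terminal payoffs: V(4,0)=0.0000, V(4,1)=0.0000, V(4,2)=41.8950, V(4,3)=185.6240, V(4,4)=417.5503
(3,0): S=102.2208. Δ = (V_up−V_dn)/(S_up−S_dn) = (0.0000−0.0000)/(145.1535−89.9543) = 0.0000. V = [p*·0.0000 + (1−p*)·0.0000]/1.2 = 0.0000. B = V − Δ·S = 0.0000.
(3,1): S=164.9472. Δ = (V_up−V_dn)/(S_up−S_dn) = (41.8950−0.0000)/(234.2250−145.1535) = 0.4704. V = [p*·41.8950 + (1−p*)·0.0000]/1.2 = 20.6889. B = V − Δ·S = -56.8945.
(3,2): S=266.1648. Δ = (V_up−V_dn)/(S_up−S_dn) = (185.6240−41.8950)/(377.9540−234.2250) = 1.0000. V = [p*·185.6240 + (1−p*)·41.8950]/1.2 = 105.8898. B = V − Δ·S = -160.2750.
(3,3): S=429.4932. Δ = (V_up−V_dn)/(S_up−S_dn) = (417.5503−185.6240)/(609.8803−377.9540) = 1.0000. V = [p*·417.5503 + (1−p*)·185.6240]/1.2 = 269.2182. B = V − Δ·S = -160.2750.
(2,0): S=116.1600. Δ = (V_up−V_dn)/(S_up−S_dn) = (20.6889−0.0000)/(164.9472−102.2208) = 0.3298. V = [p*·20.6889 + (1−p*)·0.0000]/1.2 = 10.2167. B = V − Δ·S = -28.0960.
(2,1): S=187.4400. Δ = (V_up−V_dn)/(S_up−S_dn) = (105.8898−20.6889)/(266.1648−164.9472) = 0.8418. V = [p*·105.8898 + (1−p*)·20.6889]/1.2 = 59.3153. B = V − Δ·S = -98.4642.
(2,2): S=302.4600. Δ = (V_up−V_dn)/(S_up−S_dn) = (269.2182−105.8898)/(429.4932−266.1648) = 1.0000. V = [p*·269.2182 + (1−p*)·105.8898]/1.2 = 168.8975. B = V − Δ·S = -133.5625.
(1,0): S=132.0000. Δ = (V_up−V_dn)/(S_up−S_dn) = (59.3153−10.2167)/(187.4400−116.1600) = 0.6888. V = [p*·59.3153 + (1−p*)·10.2167]/1.2 = 32.7601. B = V − Δ·S = -58.1631.
(1,1): S=213.0000. Δ = (V_up−V_dn)/(S_up−S_dn) = (168.8975−59.3153)/(302.4600−187.4400) = 0.9527. V = [p*·168.8975 + (1−p*)·59.3153]/1.2 = 103.5441. B = V − Δ·S = -99.3860.
(0,0): S=150.0000. Δ = (V_up−V_dn)/(S_up−S_dn) = (103.5441−32.7601)/(213.0000−132.0000) = 0.8739. V = [p*·103.5441 + (1−p*)·32.7601]/1.2 = 62.2551. B = V − Δ·S = -68.8262.
Each (Δ,B) replicates both successor values, so the strategy is self-financing and V0 is arbitrage-free.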